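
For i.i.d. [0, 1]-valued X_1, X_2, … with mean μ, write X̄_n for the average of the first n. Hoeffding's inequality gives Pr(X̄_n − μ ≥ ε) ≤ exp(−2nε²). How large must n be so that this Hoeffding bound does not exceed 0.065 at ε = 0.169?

48

Require exp(−2nε²) ≤ 0.065, i.e. 2nε² ≥ ln(1/0.065) = 2.733368.
So n ≥ 2.733368 / (2·0.169²) = 47.851.
The smallest integer n is 48.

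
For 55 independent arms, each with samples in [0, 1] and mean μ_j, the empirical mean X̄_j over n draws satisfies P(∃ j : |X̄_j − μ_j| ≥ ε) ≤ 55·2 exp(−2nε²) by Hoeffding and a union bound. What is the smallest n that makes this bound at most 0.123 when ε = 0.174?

Need 2·55·exp(−2nε²) ≤ 0.123, i.e. exp(−2nε²) ≤ 0.123/110.
So 2nε² ≥ ln(110/0.123) = 6.796051.
Hence n ≥ 6.796051/(2·0.174²) = 112.235.
The smallest integer n is 113.

113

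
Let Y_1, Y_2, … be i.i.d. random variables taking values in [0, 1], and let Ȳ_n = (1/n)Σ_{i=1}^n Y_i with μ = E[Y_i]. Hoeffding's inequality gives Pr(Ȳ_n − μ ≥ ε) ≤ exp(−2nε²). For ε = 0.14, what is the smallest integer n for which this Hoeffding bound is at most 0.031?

Require exp(−2nε²) ≤ 0.031, i.e. 2nε² ≥ ln(1/0.031) = 3.473768.
So n ≥ 3.473768 / (2·0.14²) = 88.617.
The smallest integer n is 89.

89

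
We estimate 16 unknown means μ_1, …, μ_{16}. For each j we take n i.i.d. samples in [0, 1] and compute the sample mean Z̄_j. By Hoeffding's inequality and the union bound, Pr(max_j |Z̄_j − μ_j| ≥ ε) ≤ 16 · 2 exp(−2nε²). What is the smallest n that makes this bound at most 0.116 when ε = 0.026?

4157

Need 2·16·exp(−2nε²) ≤ 0.116, i.e. exp(−2nε²) ≤ 0.116/32.
So 2nε² ≥ ln(32/0.116) = 5.619901.
Hence n ≥ 5.619901/(2·0.026²) = 4156.732.
The smallest integer n is 4157.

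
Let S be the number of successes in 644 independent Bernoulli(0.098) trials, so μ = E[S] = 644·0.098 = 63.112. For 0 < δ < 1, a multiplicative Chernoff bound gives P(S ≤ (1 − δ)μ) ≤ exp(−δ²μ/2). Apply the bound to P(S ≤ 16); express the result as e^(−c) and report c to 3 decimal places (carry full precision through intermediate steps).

Write 16 = (1 − δ)μ, so δ = 1 − 16/63.112 = 0.7464824…
Then the exponent is δ²μ/2 = (μ − 16)²/(2μ) = 17.584140.

17.584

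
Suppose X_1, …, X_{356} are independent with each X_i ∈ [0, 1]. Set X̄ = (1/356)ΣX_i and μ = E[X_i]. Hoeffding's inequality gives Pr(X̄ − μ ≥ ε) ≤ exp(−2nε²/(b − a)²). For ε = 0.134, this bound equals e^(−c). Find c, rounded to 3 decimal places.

12.785

c = 2nε²/(b − a)² = 2·356·0.134² / 1² = 12.7847.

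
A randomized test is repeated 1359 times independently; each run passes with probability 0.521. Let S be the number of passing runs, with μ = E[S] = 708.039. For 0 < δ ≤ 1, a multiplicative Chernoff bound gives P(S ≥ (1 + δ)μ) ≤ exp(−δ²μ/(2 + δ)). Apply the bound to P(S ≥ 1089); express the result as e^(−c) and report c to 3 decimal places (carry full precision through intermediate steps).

Write 1089 = (1 + δ)μ, so δ = 1089/708.039 − 1 = 0.5380509…
Then the exponent is δ²μ/(2 + δ) = (1089 − μ)² / (μ·(2 + δ)) = 80.761343.

80.761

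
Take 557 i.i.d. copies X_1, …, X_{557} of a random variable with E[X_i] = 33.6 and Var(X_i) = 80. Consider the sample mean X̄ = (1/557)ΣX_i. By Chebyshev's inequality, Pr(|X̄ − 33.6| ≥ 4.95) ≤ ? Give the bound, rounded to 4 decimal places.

Var(X̄) = Var(X_i)/n = 80/557 = 0.14363.
Chebyshev: Pr(|X̄ − 33.6| ≥ 4.95) ≤ Var(X̄)/(4.95)² = 80/(557·4.95²) = 0.0059.

0.0059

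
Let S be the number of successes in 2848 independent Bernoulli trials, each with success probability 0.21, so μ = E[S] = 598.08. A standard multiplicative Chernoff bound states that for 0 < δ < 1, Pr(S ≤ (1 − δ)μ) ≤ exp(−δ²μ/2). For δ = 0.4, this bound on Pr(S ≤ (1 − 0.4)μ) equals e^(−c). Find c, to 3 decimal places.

c = δ²μ/2 = 0.4²·598.08/2 = 47.8464.

47.846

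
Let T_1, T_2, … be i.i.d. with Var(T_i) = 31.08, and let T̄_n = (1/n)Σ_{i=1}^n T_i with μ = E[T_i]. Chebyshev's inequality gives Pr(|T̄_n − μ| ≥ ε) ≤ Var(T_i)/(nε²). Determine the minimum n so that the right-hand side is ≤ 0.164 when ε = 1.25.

122

Require 31.08/(n·1.25²) ≤ 0.164, i.e. n ≥ 31.08/(0.164·1.25²) = 121.288.
The smallest integer n is 122.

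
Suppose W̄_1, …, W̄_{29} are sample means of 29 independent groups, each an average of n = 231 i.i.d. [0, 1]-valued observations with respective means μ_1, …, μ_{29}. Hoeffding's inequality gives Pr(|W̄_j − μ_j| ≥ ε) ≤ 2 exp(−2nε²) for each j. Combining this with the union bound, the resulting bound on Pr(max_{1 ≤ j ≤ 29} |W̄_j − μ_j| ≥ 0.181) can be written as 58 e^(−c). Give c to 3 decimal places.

Union bound over the 29 events: Pr(max_{1 ≤ j ≤ 29} |W̄_j − μ_j| ≥ 0.181) ≤ 29·2·exp(−2nε²) = 58 exp(−2·231·0.181²).
So c = 2·231·0.181² = 15.1356.

15.136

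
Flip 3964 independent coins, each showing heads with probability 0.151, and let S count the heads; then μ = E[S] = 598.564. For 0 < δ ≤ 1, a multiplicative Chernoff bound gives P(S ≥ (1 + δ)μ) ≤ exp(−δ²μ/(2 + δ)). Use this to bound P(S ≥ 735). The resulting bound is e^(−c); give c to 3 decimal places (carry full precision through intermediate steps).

Write 735 = (1 + δ)μ, so δ = 735/598.564 − 1 = 0.2279389…
Then the exponent is δ²μ/(2 + δ) = (735 − μ)² / (μ·(2 + δ)) = 13.958672.

13.959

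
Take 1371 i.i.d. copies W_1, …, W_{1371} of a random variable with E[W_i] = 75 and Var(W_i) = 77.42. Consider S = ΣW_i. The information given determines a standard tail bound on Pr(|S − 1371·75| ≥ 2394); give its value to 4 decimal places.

0.0185

With mean and variance of each term known, Chebyshev's inequality bounds the deviation of the sum (or sample mean).
Var(S) = n·Var(W_i) = 1371·77.42 = 106142.82.
Chebyshev: Pr(|S − 1371·75| ≥ 2394) ≤ Var(S)/2394² = 106142.82/5731236 = 0.0185.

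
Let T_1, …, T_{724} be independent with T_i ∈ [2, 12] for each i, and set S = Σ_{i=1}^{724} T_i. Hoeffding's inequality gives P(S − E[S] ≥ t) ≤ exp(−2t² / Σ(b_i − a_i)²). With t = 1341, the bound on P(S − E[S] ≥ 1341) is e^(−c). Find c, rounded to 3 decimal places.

49.676

Σ(b_i − a_i)² = 724·(10)² = 72400.
c = 2t²/72400 = 2·1341²/72400 = 49.6763.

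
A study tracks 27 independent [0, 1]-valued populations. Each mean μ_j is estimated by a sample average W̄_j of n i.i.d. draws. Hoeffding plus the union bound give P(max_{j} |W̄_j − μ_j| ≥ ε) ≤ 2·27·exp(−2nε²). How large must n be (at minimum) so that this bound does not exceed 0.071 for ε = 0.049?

Need 2·27·exp(−2nε²) ≤ 0.071, i.e. exp(−2nε²) ≤ 0.071/54.
So 2nε² ≥ ln(54/0.071) = 6.634059.
Hence n ≥ 6.634059/(2·0.049²) = 1381.520.
The smallest integer n is 1382.

1382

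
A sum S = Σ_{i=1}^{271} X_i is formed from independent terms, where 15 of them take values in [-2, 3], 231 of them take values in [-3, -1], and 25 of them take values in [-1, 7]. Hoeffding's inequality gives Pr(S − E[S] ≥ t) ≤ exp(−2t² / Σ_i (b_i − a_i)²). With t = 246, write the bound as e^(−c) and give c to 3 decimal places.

41.750

Σ(b_i − a_i)² = 15·5² + 231·2² + 25·8² = 2899.
c = 2t² / 2899 = 2·246² / 2899 = 41.7496.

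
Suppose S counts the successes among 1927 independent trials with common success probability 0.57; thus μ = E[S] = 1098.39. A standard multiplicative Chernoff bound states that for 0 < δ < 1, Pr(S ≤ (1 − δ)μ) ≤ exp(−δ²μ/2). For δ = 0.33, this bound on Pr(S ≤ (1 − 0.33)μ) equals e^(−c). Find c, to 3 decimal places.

c = δ²μ/2 = 0.33²·1098.39/2 = 59.8073.

59.807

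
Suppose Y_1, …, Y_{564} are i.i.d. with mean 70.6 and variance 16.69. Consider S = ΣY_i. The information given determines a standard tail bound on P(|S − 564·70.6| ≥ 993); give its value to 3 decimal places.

0.010

With mean and variance of each term known, Chebyshev's inequality bounds the deviation of the sum (or sample mean).
Var(S) = n·Var(Y_i) = 564·16.69 = 9413.16.
Chebyshev: P(|S − 564·70.6| ≥ 993) ≤ Var(S)/993² = 9413.16/986049 = 0.0095.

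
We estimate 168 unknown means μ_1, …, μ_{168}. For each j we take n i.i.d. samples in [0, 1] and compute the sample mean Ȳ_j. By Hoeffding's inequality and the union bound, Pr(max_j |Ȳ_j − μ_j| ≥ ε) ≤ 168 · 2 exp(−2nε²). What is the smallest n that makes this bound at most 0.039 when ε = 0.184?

Need 2·168·exp(−2nε²) ≤ 0.039, i.e. exp(−2nε²) ≤ 0.039/336.
So 2nε² ≥ ln(336/0.039) = 9.061305.
Hence n ≥ 9.061305/(2·0.184²) = 133.821.
The smallest integer n is 134.

134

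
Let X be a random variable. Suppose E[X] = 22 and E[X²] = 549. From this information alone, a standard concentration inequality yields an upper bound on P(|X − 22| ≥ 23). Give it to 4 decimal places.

The first two moments determine the variance, so Chebyshev's inequality is the sharpest standard bound available.
Var(X) = E[X²] − (E[X])² = 549 − 484 = 65.
Chebyshev's inequality: P(|X − μ| ≥ t) ≤ Var(X)/t² = 65/529 = 0.1229.

0.1229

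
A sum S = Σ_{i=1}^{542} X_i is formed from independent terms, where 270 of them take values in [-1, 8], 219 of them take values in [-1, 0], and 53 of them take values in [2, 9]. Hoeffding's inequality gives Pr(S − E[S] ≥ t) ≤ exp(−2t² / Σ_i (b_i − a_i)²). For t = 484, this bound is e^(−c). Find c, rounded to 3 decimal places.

Σ(b_i − a_i)² = 270·9² + 219·1² + 53·7² = 24686.
c = 2t² / 24686 = 2·484² / 24686 = 18.9789.

18.979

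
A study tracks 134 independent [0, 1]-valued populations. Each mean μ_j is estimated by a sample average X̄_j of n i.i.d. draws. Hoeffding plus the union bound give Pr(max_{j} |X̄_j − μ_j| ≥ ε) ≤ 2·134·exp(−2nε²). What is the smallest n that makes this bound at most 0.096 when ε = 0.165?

Need 2·134·exp(−2nε²) ≤ 0.096, i.e. exp(−2nε²) ≤ 0.096/268.
So 2nε² ≥ ln(268/0.096) = 7.934394.
Hence n ≥ 7.934394/(2·0.165²) = 145.719.
The smallest integer n is 146.

146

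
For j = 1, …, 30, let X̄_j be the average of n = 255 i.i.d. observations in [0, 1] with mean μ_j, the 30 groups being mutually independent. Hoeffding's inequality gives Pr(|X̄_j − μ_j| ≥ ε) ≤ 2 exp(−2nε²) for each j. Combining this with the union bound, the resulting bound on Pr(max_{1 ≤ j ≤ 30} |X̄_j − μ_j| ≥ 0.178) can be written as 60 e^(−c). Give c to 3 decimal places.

Union bound over the 30 events: Pr(max_{1 ≤ j ≤ 30} |X̄_j − μ_j| ≥ 0.178) ≤ 30·2·exp(−2nε²) = 60 exp(−2·255·0.178²).
So c = 2·255·0.178² = 16.1588.

16.159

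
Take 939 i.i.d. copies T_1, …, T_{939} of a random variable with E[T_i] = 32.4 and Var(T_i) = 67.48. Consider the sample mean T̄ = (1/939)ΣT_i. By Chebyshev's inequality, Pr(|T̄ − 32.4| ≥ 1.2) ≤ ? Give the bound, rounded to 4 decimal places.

Var(T̄) = Var(T_i)/n = 67.48/939 = 0.071864.
Chebyshev: Pr(|T̄ − 32.4| ≥ 1.2) ≤ Var(T̄)/(1.2)² = 67.48/(939·1.2²) = 0.0499.

0.0499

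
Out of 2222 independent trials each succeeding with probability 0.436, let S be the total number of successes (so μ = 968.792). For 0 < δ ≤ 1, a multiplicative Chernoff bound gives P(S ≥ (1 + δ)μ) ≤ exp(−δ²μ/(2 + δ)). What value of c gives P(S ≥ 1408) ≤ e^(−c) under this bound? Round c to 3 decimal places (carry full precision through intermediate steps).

Write 1408 = (1 + δ)μ, so δ = 1408/968.792 − 1 = 0.4533563…
Then the exponent is δ²μ/(2 + δ) = (1408 − μ)² / (μ·(2 + δ)) = 81.161358.

81.161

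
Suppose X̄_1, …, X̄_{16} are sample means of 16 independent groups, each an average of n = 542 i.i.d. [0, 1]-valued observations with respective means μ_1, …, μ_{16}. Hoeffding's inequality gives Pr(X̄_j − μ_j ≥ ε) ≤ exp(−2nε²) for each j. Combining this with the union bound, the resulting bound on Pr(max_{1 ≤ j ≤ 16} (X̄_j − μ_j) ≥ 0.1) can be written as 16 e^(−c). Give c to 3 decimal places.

Union bound over the 16 events: Pr(max_{1 ≤ j ≤ 16} (X̄_j − μ_j) ≥ 0.1) ≤ 16·exp(−2nε²) = 16 exp(−2·542·0.1²).
So c = 2·542·0.1² = 10.8400.

10.840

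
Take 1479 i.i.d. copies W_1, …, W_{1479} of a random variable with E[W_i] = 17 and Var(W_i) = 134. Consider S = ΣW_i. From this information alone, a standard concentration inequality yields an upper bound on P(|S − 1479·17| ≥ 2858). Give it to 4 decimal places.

0.0243

With mean and variance of each term known, Chebyshev's inequality bounds the deviation of the sum (or sample mean).
Var(S) = n·Var(W_i) = 1479·134 = 198186.
Chebyshev: P(|S − 1479·17| ≥ 2858) ≤ Var(S)/2858² = 198186/8168164 = 0.0243.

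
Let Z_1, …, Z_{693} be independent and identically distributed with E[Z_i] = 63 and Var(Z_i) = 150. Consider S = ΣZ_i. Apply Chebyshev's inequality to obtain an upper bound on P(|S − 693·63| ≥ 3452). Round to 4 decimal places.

Var(S) = n·Var(Z_i) = 693·150 = 103950.
Chebyshev: P(|S − 693·63| ≥ 3452) ≤ Var(S)/3452² = 103950/11916304 = 0.0087.

0.0087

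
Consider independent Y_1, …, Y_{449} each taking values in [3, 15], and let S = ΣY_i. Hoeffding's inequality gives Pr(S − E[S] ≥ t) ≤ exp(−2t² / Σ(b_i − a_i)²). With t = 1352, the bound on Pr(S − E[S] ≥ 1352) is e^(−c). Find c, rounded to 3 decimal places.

Σ(b_i − a_i)² = 449·(12)² = 64656.
c = 2t²/64656 = 2·1352²/64656 = 56.5424.

56.542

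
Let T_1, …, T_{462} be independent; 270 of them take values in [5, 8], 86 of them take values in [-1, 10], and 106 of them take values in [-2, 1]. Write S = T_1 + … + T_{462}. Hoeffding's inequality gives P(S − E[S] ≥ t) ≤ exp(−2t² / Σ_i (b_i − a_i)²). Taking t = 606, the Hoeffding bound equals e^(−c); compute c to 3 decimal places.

Σ(b_i − a_i)² = 270·3² + 86·11² + 106·3² = 13790.
c = 2t² / 13790 = 2·606² / 13790 = 53.2612.

53.261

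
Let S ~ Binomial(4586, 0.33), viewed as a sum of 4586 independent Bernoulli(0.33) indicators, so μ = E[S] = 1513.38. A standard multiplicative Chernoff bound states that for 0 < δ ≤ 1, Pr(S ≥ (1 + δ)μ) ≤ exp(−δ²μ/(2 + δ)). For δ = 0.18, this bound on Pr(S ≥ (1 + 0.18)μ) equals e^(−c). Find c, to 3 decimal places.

c = δ²μ/(2 + δ) = 0.18²·1513.38/(2 + 0.18) = 22.4924.

22.492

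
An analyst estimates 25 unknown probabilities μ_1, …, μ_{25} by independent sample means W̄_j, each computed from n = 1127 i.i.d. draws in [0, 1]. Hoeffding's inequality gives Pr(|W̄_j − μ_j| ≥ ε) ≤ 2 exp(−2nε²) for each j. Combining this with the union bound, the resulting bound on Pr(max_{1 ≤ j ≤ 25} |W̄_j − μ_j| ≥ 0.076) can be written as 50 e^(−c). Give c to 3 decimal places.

Union bound over the 25 events: Pr(max_{1 ≤ j ≤ 25} |W̄_j − μ_j| ≥ 0.076) ≤ 25·2·exp(−2nε²) = 50 exp(−2·1127·0.076²).
So c = 2·1127·0.076² = 13.0191.

13.019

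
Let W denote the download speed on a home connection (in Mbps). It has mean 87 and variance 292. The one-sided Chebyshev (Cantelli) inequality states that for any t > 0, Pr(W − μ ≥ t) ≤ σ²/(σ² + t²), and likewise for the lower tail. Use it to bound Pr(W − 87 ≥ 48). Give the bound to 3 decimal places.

0.112

Here σ² = 292 and t = 48, so σ² + t² = 2596.
Cantelli's bound: 292/2596 = 0.1125.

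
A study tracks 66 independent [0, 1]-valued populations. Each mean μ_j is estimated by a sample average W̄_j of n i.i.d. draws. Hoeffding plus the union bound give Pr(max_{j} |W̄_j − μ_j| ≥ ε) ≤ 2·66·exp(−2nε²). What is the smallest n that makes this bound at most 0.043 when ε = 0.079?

Need 2·66·exp(−2nε²) ≤ 0.043, i.e. exp(−2nε²) ≤ 0.043/132.
So 2nε² ≥ ln(132/0.043) = 8.029357.
Hence n ≥ 8.029357/(2·0.079²) = 643.275.
The smallest integer n is 644.

644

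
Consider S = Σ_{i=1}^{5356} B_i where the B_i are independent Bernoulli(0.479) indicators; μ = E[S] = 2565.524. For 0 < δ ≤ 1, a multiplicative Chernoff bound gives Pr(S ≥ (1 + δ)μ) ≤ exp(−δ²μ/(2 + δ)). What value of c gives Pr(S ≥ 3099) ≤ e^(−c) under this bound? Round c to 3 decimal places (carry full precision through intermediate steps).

50.242

Write 3099 = (1 + δ)μ, so δ = 3099/2565.524 − 1 = 0.2079404…
Then the exponent is δ²μ/(2 + δ) = (3099 − μ)² / (μ·(2 + δ)) = 50.241934.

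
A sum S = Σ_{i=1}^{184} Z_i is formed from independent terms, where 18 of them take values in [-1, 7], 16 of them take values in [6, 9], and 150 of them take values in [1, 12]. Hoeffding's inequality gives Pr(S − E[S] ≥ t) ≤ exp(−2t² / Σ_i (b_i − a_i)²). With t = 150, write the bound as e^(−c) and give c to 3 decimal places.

2.314

Σ(b_i − a_i)² = 18·8² + 16·3² + 150·11² = 19446.
c = 2t² / 19446 = 2·150² / 19446 = 2.3141.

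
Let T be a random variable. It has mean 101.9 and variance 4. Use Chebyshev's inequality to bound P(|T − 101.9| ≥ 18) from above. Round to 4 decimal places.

0.0123

Chebyshev: P(|T − μ| ≥ t) ≤ Var(T)/t².
Bound = 4 / 324 = 0.0123.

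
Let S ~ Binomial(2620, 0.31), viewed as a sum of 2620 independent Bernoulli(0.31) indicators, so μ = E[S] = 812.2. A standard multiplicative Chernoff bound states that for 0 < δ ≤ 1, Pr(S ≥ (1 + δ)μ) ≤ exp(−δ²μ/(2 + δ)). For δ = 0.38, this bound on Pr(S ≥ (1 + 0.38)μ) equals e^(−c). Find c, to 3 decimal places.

c = δ²μ/(2 + δ) = 0.38²·812.2/(2 + 0.38) = 49.2780.

49.278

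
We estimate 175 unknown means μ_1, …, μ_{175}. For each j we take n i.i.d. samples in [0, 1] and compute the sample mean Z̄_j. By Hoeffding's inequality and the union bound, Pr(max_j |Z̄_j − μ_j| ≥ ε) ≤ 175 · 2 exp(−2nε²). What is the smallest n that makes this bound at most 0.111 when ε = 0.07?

Need 2·175·exp(−2nε²) ≤ 0.111, i.e. exp(−2nε²) ≤ 0.111/350.
So 2nε² ≥ ln(350/0.111) = 8.056158.
Hence n ≥ 8.056158/(2·0.07²) = 822.057.
The smallest integer n is 823.

823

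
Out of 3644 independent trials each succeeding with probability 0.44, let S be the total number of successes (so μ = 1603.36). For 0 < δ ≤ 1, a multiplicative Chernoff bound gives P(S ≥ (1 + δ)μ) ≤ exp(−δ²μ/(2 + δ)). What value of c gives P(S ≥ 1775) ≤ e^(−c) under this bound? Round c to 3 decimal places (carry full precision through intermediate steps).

Write 1775 = (1 + δ)μ, so δ = 1775/1603.36 − 1 = 0.1070502…
Then the exponent is δ²μ/(2 + δ) = (1775 − μ)² / (μ·(2 + δ)) = 8.720293.

8.720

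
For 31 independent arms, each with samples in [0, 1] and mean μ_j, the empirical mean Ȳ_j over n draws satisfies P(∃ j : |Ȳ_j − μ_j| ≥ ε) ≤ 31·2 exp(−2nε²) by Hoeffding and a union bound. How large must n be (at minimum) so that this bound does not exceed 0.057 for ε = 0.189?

98

Need 2·31·exp(−2nε²) ≤ 0.057, i.e. exp(−2nε²) ≤ 0.057/62.
So 2nε² ≥ ln(62/0.057) = 6.991838.
Hence n ≥ 6.991838/(2·0.189²) = 97.867.
The smallest integer n is 98.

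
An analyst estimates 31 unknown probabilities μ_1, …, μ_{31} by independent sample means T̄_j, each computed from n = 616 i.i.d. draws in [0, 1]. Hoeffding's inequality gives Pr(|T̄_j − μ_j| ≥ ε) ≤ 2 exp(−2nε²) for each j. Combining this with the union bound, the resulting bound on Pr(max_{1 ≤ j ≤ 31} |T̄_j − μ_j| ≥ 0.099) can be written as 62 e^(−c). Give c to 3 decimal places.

Union bound over the 31 events: Pr(max_{1 ≤ j ≤ 31} |T̄_j − μ_j| ≥ 0.099) ≤ 31·2·exp(−2nε²) = 62 exp(−2·616·0.099²).
So c = 2·616·0.099² = 12.0748.

12.075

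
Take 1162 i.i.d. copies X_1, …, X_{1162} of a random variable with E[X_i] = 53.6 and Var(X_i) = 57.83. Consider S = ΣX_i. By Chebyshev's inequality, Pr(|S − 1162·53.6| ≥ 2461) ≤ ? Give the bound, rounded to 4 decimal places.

Var(S) = n·Var(X_i) = 1162·57.83 = 67198.46.
Chebyshev: Pr(|S − 1162·53.6| ≥ 2461) ≤ Var(S)/2461² = 67198.46/6056521 = 0.0111.

0.0111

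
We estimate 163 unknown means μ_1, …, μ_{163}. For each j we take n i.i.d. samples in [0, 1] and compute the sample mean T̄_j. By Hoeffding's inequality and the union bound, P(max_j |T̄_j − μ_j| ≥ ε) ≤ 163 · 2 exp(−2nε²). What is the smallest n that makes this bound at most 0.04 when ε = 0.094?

Need 2·163·exp(−2nε²) ≤ 0.04, i.e. exp(−2nε²) ≤ 0.04/326.
So 2nε² ≥ ln(326/0.04) = 9.005773.
Hence n ≥ 9.005773/(2·0.094²) = 509.607.
The smallest integer n is 510.

510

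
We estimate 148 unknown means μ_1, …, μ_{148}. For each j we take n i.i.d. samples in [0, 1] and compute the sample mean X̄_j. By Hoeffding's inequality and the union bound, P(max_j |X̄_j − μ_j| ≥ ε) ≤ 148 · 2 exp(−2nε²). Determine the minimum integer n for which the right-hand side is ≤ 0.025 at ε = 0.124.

Need 2·148·exp(−2nε²) ≤ 0.025, i.e. exp(−2nε²) ≤ 0.025/296.
So 2nε² ≥ ln(296/0.025) = 9.379239.
Hence n ≥ 9.379239/(2·0.124²) = 304.996.
The smallest integer n is 305.

305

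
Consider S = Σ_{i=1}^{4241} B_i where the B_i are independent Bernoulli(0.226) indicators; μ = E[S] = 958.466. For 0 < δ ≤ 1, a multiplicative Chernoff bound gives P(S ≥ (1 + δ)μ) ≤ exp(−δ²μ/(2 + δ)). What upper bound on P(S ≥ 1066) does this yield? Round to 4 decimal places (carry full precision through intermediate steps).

0.0033

Write 1066 = (1 + δ)μ, so δ = 1066/958.466 − 1 = 0.1121939…
Then the exponent is δ²μ/(2 + δ) = (1066 − μ)² / (μ·(2 + δ)) = 5.711907.
Bound = exp(−5.711907) = 0.00331.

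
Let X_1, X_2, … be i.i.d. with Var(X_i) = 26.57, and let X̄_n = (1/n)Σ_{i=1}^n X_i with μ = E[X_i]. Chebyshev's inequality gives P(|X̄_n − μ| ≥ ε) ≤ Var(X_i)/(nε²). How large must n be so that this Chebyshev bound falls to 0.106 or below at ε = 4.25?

Require 26.57/(n·4.25²) ≤ 0.106, i.e. n ≥ 26.57/(0.106·4.25²) = 13.877.
The smallest integer n is 14.

14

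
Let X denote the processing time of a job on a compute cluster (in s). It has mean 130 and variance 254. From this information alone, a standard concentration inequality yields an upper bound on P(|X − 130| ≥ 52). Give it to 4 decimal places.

Mean and variance are known, so Chebyshev's inequality applies.
Chebyshev: P(|X − μ| ≥ t) ≤ Var(X)/t².
Bound = 254 / 2704 = 0.0939.

0.0939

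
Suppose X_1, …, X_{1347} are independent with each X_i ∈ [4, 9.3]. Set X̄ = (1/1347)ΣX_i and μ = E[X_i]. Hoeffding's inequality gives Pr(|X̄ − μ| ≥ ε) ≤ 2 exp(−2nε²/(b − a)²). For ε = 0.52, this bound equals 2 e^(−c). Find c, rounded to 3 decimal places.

25.933

c = 2nε²/(b − a)² = 2·1347·0.52² / 5.3² = 25.9330.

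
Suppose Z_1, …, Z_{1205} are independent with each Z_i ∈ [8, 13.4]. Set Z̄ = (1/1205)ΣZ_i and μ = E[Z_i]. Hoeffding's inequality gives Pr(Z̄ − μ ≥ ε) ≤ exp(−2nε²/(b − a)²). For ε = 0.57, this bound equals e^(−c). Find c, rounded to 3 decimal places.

26.852

c = 2nε²/(b − a)² = 2·1205·0.57² / 5.4² = 26.8522.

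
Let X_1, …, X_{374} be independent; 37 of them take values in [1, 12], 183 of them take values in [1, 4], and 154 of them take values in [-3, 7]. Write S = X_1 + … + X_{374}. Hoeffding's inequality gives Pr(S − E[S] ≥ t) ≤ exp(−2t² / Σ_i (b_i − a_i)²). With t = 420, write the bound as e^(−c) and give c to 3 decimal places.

16.391

Σ(b_i − a_i)² = 37·11² + 183·3² + 154·10² = 21524.
c = 2t² / 21524 = 2·420² / 21524 = 16.3910.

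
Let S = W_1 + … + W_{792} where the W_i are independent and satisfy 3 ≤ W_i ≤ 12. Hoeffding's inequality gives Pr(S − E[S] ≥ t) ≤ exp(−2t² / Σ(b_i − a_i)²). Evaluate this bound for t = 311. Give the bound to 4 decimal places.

Σ(b_i − a_i)² = 792·(9)² = 64152.
Exponent = 2·311²/64152 = 3.0154.
Bound = exp(−3.0154) = 0.04903.

0.0490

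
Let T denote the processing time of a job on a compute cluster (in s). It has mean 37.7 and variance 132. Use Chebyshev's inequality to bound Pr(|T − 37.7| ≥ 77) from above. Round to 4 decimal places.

Chebyshev: Pr(|T − μ| ≥ t) ≤ Var(T)/t².
Bound = 132 / 5929 = 0.0223.

0.0223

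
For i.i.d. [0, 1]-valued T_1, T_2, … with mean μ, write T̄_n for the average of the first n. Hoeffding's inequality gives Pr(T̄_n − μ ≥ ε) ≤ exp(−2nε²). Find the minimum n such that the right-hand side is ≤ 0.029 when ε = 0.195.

Require exp(−2nε²) ≤ 0.029, i.e. 2nε² ≥ ln(1/0.029) = 3.540459.
So n ≥ 3.540459 / (2·0.195²) = 46.554.
The smallest integer n is 47.

47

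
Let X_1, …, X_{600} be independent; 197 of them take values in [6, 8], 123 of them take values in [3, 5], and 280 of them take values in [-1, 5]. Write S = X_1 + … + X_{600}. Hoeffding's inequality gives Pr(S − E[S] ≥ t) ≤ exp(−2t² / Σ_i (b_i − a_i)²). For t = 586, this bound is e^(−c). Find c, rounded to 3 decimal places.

Σ(b_i − a_i)² = 197·2² + 123·2² + 280·6² = 11360.
c = 2t² / 11360 = 2·586² / 11360 = 60.4570.

60.457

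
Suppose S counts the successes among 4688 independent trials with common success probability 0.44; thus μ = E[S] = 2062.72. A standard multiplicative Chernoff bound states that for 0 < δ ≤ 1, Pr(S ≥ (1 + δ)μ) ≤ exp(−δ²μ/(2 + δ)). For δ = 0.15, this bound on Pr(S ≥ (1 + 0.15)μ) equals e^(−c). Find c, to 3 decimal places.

21.587

c = δ²μ/(2 + δ) = 0.15²·2062.72/(2 + 0.15) = 21.5866.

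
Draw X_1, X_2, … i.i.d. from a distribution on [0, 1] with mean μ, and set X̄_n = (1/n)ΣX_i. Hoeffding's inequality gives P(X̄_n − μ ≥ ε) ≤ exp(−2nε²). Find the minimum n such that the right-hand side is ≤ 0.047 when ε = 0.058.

Require exp(−2nε²) ≤ 0.047, i.e. 2nε² ≥ ln(1/0.047) = 3.057608.
So n ≥ 3.057608 / (2·0.058²) = 454.460.
The smallest integer n is 455.

455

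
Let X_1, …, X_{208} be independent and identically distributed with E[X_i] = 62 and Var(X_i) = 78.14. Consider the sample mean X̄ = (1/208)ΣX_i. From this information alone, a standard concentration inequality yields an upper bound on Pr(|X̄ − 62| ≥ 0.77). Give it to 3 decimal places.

With mean and variance of each term known, Chebyshev's inequality bounds the deviation of the sum (or sample mean).
Var(X̄) = Var(X_i)/n = 78.14/208 = 0.37567.
Chebyshev: Pr(|X̄ − 62| ≥ 0.77) ≤ Var(X̄)/(0.77)² = 78.14/(208·0.77²) = 0.6336.

0.634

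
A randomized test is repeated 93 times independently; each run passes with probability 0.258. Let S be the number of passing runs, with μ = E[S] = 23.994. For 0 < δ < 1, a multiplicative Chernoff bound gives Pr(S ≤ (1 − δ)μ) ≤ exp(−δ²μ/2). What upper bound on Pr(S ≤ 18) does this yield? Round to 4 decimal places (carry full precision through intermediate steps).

0.4730

Write 18 = (1 − δ)μ, so δ = 1 − 18/23.994 = 0.2498125…
Then the exponent is δ²μ/2 = (μ − 18)²/(2μ) = 0.748688.
Bound = exp(−0.748688) = 0.47299.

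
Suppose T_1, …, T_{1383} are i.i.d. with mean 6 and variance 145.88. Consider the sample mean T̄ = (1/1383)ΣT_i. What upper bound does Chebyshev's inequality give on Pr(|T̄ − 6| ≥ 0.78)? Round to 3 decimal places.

Var(T̄) = Var(T_i)/n = 145.88/1383 = 0.10548.
Chebyshev: Pr(|T̄ − 6| ≥ 0.78) ≤ Var(T̄)/(0.78)² = 145.88/(1383·0.78²) = 0.1734.

0.173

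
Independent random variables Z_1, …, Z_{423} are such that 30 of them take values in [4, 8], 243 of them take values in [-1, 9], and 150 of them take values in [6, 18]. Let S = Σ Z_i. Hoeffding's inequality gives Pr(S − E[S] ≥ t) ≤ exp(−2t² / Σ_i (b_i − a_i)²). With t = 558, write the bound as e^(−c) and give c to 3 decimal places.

13.427

Σ(b_i − a_i)² = 30·4² + 243·10² + 150·12² = 46380.
c = 2t² / 46380 = 2·558² / 46380 = 13.4266.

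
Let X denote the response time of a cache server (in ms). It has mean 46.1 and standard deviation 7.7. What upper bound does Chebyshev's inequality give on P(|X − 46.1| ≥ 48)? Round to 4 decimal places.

Chebyshev: P(|X − μ| ≥ t) ≤ Var(X)/t².
Var(X) = σ² = 7.7² = 59.29.
Bound = 59.29 / 2304 = 0.0257.

0.0257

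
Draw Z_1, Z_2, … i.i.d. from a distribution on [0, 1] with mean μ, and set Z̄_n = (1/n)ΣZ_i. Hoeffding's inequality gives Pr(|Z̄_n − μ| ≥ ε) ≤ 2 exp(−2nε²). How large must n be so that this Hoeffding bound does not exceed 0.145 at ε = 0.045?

Require 2·exp(−2nε²) ≤ 0.145, i.e. 2nε² ≥ ln(2/0.145) = 2.624169.
So n ≥ 2.624169 / (2·0.045²) = 647.943.
The smallest integer n is 648.

648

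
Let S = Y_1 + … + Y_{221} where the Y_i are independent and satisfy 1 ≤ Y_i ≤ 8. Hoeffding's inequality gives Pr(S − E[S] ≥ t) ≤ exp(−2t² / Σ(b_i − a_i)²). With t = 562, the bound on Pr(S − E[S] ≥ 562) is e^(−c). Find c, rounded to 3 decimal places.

58.333

Σ(b_i − a_i)² = 221·(7)² = 10829.
c = 2t²/10829 = 2·562²/10829 = 58.3330.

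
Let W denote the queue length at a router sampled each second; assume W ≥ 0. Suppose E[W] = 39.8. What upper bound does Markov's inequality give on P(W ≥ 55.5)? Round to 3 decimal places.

0.717

Markov's inequality: for a non-negative random variable, P(W ≥ a) ≤ E[W]/a.
Here E[W] = 39.8 and a = 55.5, so the bound is 39.8/55.5 = 0.7171.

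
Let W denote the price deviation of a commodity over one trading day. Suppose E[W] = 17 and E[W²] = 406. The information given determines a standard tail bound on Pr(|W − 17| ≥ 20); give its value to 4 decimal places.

The first two moments determine the variance, so Chebyshev's inequality is the sharpest standard bound available.
Var(W) = E[W²] − (E[W])² = 406 − 289 = 117.
Chebyshev's inequality: Pr(|W − μ| ≥ t) ≤ Var(W)/t² = 117/400 = 0.2925.

0.2925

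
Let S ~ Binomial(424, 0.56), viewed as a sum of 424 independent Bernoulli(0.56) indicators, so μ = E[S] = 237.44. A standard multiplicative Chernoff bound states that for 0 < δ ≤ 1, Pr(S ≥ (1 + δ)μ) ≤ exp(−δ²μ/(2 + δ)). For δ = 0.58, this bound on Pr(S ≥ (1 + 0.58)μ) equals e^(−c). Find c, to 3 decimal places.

30.959

c = δ²μ/(2 + δ) = 0.58²·237.44/(2 + 0.58) = 30.9592.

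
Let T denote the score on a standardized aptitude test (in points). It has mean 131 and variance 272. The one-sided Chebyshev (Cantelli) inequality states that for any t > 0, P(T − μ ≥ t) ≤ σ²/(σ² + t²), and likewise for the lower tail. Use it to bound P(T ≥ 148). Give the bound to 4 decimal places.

Here σ² = 272 and t = 17, so σ² + t² = 561.
Cantelli's bound: 272/561 = 0.4848.

0.4848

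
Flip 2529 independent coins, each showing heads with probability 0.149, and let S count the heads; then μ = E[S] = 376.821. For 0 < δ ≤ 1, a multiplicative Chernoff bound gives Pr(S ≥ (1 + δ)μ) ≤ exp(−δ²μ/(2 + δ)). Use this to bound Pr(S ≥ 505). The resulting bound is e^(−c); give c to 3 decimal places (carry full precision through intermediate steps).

Write 505 = (1 + δ)μ, so δ = 505/376.821 − 1 = 0.3401589…
Then the exponent is δ²μ/(2 + δ) = (505 − μ)² / (μ·(2 + δ)) = 18.631736.

18.632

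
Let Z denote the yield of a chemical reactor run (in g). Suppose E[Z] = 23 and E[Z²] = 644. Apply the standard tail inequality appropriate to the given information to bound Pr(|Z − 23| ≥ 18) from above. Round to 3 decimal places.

0.355

The first two moments determine the variance, so Chebyshev's inequality is the sharpest standard bound available.
Var(Z) = E[Z²] − (E[Z])² = 644 − 529 = 115.
Chebyshev's inequality: Pr(|Z − μ| ≥ t) ≤ Var(Z)/t² = 115/324 = 0.3549.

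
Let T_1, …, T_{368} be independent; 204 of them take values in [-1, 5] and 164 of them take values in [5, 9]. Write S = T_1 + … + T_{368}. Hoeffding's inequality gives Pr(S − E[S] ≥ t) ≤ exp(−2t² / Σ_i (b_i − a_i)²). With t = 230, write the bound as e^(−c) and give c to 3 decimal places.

Σ(b_i − a_i)² = 204·6² + 164·4² = 9968.
c = 2t² / 9968 = 2·230² / 9968 = 10.6140.

10.614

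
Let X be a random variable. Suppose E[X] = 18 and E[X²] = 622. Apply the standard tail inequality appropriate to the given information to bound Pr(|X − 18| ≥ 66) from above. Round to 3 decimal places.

The first two moments determine the variance, so Chebyshev's inequality is the sharpest standard bound available.
Var(X) = E[X²] − (E[X])² = 622 − 324 = 298.
Chebyshev's inequality: Pr(|X − μ| ≥ t) ≤ Var(X)/t² = 298/4356 = 0.0684.

0.068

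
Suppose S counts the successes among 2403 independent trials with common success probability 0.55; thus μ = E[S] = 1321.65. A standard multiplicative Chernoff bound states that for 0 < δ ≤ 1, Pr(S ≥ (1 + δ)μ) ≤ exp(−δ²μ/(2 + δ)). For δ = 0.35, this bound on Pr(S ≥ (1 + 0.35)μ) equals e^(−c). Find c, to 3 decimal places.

c = δ²μ/(2 + δ) = 0.35²·1321.65/(2 + 0.35) = 68.8945.

68.895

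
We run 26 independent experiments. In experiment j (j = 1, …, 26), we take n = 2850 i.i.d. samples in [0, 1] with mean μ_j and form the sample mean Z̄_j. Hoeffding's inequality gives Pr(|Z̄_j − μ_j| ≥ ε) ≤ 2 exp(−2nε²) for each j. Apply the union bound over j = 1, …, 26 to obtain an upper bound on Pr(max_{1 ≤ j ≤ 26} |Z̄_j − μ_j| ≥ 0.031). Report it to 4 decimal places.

0.2173

Per-experiment Hoeffding bound: 2·exp(−2·2850·0.031²) = 2·exp(−5.47770) = 0.0083579.
Union bound over 26 events: 26·0.0083579 = 0.21730.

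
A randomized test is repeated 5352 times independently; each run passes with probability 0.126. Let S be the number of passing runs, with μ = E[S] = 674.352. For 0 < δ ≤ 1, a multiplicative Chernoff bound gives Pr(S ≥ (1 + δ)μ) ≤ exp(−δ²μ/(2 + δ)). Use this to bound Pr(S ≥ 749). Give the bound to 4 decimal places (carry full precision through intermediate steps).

Write 749 = (1 + δ)μ, so δ = 749/674.352 − 1 = 0.1106959…
Then the exponent is δ²μ/(2 + δ) = (749 − μ)² / (μ·(2 + δ)) = 3.914930.
Bound = exp(−3.914930) = 0.01994.

0.0199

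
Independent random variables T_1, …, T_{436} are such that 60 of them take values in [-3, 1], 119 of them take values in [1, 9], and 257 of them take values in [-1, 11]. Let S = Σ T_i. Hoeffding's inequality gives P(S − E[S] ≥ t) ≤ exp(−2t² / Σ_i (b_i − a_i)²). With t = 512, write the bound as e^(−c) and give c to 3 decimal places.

Σ(b_i − a_i)² = 60·4² + 119·8² + 257·12² = 45584.
c = 2t² / 45584 = 2·512² / 45584 = 11.5016.

11.502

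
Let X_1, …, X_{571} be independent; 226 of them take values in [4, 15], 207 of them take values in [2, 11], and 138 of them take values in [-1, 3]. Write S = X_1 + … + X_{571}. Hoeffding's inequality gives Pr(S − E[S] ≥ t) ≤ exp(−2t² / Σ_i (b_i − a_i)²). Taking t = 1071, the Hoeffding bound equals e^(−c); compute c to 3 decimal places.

Σ(b_i − a_i)² = 226·11² + 207·9² + 138·4² = 46321.
c = 2t² / 46321 = 2·1071² / 46321 = 49.5257.

49.526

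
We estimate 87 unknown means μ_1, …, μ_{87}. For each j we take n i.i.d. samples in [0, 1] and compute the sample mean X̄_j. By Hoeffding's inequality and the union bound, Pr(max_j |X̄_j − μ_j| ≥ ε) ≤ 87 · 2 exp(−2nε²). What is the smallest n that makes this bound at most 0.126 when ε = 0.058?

Need 2·87·exp(−2nε²) ≤ 0.126, i.e. exp(−2nε²) ≤ 0.126/174.
So 2nε² ≥ ln(174/0.126) = 7.230529.
Hence n ≥ 7.230529/(2·0.058²) = 1074.692.
The smallest integer n is 1075.

1075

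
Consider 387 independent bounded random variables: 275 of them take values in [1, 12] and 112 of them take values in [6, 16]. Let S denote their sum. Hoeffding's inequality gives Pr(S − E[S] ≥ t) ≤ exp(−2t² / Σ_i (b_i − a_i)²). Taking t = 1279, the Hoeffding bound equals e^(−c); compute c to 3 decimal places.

73.562

Σ(b_i − a_i)² = 275·11² + 112·10² = 44475.
c = 2t² / 44475 = 2·1279² / 44475 = 73.5623.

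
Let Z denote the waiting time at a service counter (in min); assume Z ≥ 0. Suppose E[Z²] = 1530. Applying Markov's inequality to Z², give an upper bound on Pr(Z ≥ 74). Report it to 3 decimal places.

0.279

Since Z ≥ 0, the event {Z ≥ 74} is the same as {Z² ≥ 5476}.
Markov's inequality applied to Z² gives Pr(Z² ≥ 5476) ≤ E[Z²]/5476 = 1530/5476 = 0.2794.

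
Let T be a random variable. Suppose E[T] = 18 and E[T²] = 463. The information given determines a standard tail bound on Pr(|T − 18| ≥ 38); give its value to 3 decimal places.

The first two moments determine the variance, so Chebyshev's inequality is the sharpest standard bound available.
Var(T) = E[T²] − (E[T])² = 463 − 324 = 139.
Chebyshev's inequality: Pr(|T − μ| ≥ t) ≤ Var(T)/t² = 139/1444 = 0.0963.

0.096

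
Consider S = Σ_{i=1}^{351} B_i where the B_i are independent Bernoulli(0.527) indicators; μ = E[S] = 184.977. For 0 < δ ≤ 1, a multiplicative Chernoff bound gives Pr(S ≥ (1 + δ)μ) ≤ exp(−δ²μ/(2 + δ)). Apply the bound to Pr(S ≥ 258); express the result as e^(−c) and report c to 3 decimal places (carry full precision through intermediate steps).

12.038

Write 258 = (1 + δ)μ, so δ = 258/184.977 − 1 = 0.394768…
Then the exponent is δ²μ/(2 + δ) = (258 − μ)² / (μ·(2 + δ)) = 12.037552.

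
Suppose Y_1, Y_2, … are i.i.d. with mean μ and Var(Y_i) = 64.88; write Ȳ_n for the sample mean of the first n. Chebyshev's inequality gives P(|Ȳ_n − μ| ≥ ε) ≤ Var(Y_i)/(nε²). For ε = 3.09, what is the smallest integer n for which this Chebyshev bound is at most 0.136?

Require 64.88/(n·3.09²) ≤ 0.136, i.e. n ≥ 64.88/(0.136·3.09²) = 49.964.
The smallest integer n is 50.

50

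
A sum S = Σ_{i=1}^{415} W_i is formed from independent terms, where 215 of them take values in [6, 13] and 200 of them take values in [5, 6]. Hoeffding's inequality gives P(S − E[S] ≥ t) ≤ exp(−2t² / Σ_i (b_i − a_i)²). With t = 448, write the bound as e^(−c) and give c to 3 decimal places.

37.392

Σ(b_i − a_i)² = 215·7² + 200·1² = 10735.
c = 2t² / 10735 = 2·448² / 10735 = 37.3925.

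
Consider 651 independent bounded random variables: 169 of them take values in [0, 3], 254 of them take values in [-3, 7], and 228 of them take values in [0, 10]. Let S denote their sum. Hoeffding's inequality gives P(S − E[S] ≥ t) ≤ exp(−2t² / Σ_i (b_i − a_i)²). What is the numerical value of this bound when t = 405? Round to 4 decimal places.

Σ(b_i − a_i)² = 169·3² + 254·10² + 228·10² = 49721.
Exponent = 2·405² / 49721 = 6.59782.
Bound = exp(−6.59782) = 0.00136.

0.0014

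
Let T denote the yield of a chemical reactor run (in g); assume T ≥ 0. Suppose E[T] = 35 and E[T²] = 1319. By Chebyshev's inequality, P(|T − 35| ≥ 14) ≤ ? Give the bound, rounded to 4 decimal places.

0.4796

Var(T) = E[T²] − (E[T])² = 1319 − 1225 = 94.
Chebyshev's inequality: P(|T − μ| ≥ t) ≤ Var(T)/t² = 94/196 = 0.4796.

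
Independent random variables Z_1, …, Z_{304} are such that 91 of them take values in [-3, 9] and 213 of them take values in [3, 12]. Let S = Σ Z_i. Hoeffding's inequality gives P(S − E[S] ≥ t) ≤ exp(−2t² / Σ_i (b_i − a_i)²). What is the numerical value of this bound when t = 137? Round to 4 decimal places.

0.2904

Σ(b_i − a_i)² = 91·12² + 213·9² = 30357.
Exponent = 2·137² / 30357 = 1.23655.
Bound = exp(−1.23655) = 0.29038.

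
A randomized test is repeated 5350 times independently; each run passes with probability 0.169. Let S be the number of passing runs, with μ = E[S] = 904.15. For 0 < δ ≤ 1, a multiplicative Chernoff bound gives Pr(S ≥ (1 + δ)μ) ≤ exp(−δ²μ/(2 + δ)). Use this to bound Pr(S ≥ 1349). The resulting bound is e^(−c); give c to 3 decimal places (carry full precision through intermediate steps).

Write 1349 = (1 + δ)μ, so δ = 1349/904.15 − 1 = 0.4920091…
Then the exponent is δ²μ/(2 + δ) = (1349 − μ)² / (μ·(2 + δ)) = 87.828827.

87.829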